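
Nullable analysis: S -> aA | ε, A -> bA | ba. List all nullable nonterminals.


A nonterminal is nullable iff some alternative derives ε (directly, or every symbol in it is nullable)
Nullable: {S}


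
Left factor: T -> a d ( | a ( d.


Common prefix: 'a'
Factored: T -> a T', T' -> d ( | ( d


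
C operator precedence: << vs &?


'<<' is shift (level 8); '&' is bitwise AND (level 5)
Higher level binds tighter
'<<' has higher precedence than '&'


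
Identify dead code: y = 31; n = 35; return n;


y is assigned but never read
Dead: 'y = 31'


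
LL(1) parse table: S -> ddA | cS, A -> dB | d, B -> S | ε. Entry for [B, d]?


For [B, d]: 'd' ∈ FIRST(S)
Entry: B -> S


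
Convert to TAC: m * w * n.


Break into single-operator statements:
t1 = m * w
t2 = t1 * n


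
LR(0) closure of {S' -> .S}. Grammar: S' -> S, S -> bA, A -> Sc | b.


Start: S' -> .S
For each item with dot before a nonterminal B, add B -> .γ for every B-production
Closure: [S' -> .S, S -> .bA]


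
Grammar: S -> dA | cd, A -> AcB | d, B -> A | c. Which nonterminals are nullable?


A nonterminal is nullable iff some alternative derives ε (directly, or every symbol in it is nullable)
Nullable: {}


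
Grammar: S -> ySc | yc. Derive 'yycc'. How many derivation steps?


Derivation: S => ySc => yycc
Steps: 2


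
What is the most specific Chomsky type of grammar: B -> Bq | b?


Left-linear: every RHS is a terminal or one nonterminal followed by a terminal
Classification: Type 3 (Regular)


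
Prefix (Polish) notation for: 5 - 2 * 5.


'*' binds tighter: tree is (- 5 (* 2 5))
Prefix: - 5 * 2 5


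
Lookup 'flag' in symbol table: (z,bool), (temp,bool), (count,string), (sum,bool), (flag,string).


Lookup 'flag' → type string


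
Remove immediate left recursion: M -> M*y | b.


Left-recursive alternatives: M*y; non-recursive: b
Introduce M': M -> bM', M' -> *yM' | ε


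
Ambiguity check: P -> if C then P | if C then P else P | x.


dangling else: 'if C then if C then x else x' parses two ways
Ambiguous


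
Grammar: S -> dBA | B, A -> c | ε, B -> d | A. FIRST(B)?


Per alternative of B: FIRST(d) = {d}; FIRST(A) = {c, ε}
FIRST(B) = {c, d, ε}


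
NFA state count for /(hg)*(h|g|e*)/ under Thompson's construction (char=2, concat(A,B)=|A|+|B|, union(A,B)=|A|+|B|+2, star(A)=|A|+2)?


Syntax tree has 5 char leaf(s), 2 union(s), 2 star(s)
chars contribute 5×2 = 10; each union adds +2; each star adds +2
Total: 10 + 4 + 4 = 18 states


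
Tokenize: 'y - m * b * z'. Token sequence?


Scan left to right, longest-match per lexeme
Tokens: ID(y), OP(-), ID(m), OP(*), ID(b), OP(*), ID(z)


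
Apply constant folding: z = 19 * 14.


19 * 14 = 266 at compile time
Optimized: z = 266


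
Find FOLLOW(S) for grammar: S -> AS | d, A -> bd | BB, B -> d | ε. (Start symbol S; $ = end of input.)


$ ∈ FOLLOW(S). For each A -> αBβ: add FIRST(β)\{ε} to FOLLOW(B); if β nullable, add FOLLOW(A).
FOLLOW(S) = {$}


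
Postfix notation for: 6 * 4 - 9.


Left to right (same or higher precedence on left)
Postfix: 6 4 * 9 -


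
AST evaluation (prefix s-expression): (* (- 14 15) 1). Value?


Evaluate inner: (- 14 15) = -1
Evaluate root: (* -1 1) = -1
Result: -1


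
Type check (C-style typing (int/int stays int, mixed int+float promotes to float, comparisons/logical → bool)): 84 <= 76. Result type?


Operand types: int <= int
Rule: comparison yields bool
Result type: bool


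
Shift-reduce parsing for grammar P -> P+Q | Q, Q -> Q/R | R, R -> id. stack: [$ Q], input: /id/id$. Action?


shift '/' to continue Q -> Q/R
Action: shift


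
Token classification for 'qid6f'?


Pattern: letter/underscore followed by alphanumerics, not a keyword
Type: IDENTIFIER


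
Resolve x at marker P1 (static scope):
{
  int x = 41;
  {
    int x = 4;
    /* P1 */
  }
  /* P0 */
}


x declared in the same block as P1
x = 4


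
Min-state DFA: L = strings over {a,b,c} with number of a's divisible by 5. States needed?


Track (count of a) mod 5: states 0..4, accept at 0
Minimal DFA: 5 states


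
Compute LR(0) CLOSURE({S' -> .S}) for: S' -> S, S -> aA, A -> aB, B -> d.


Start: S' -> .S
For each item with dot before a nonterminal B, add B -> .γ for every B-production
Closure: [S' -> .S, S -> .aA]


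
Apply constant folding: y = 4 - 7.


4 - 7 = -3 at compile time
Optimized: y = -3


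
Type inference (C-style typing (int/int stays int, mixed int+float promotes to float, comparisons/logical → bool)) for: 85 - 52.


Operand types: int - int
Rule: mixed int/float promotes to float; int/int stays int
Result type: int


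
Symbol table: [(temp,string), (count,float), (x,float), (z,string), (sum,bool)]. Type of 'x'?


Lookup 'x' → type float


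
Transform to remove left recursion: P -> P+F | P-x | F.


Left-recursive alternatives: P+F, P-x; non-recursive: F
Introduce P': P -> FP', P' -> +FP' | -xP' | ε


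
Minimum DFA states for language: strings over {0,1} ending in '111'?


Track the longest suffix of input matching a prefix of '111': 4 classes (prefixes of length 0..3)
Minimal DFA: 4 states


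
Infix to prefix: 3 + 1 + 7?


left-to-right (same/higher precedence on left): tree is (+ (+ 3 1) 7)
Prefix: + + 3 1 7


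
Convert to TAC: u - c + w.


Break into single-operator statements:
t1 = u - c
t2 = t1 + w


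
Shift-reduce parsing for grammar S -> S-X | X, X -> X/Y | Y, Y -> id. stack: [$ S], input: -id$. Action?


shift '-' to continue S -> S-X
Action: shift


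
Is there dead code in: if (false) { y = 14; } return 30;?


condition is constant false, so the whole block is unreachable
Dead: 'if (false) { y = 14; }'


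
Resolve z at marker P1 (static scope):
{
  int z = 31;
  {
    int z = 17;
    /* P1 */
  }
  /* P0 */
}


z declared in the same block as P1
z = 17


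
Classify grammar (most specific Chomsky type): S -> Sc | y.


Left-linear: every RHS is a terminal or one nonterminal followed by a terminal
Classification: Type 3 (Regular)


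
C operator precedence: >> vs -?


'-' is additive (level 9); '>>' is shift (level 8)
Higher level binds tighter
'-' has higher precedence than '>>'


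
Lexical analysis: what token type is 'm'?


Pattern: letter/underscore followed by alphanumerics, not a keyword
Type: IDENTIFIER


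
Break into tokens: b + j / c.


Scan left to right, longest-match per lexeme
Tokens: ID(b), OP(+), ID(j), OP(/), ID(c)


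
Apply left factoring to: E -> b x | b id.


Common prefix: 'b'
Factored: E -> b E', E' -> x | id


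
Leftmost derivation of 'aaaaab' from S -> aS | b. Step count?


Derivation: S => aS => aaS => aaaS => aaaaS => aaaaaS => aaaaab
Steps: 6


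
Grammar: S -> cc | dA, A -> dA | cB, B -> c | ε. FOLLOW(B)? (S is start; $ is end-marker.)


$ ∈ FOLLOW(S). For each A -> αBβ: add FIRST(β)\{ε} to FOLLOW(B); if β nullable, add FOLLOW(A).
FOLLOW(B) = {$}


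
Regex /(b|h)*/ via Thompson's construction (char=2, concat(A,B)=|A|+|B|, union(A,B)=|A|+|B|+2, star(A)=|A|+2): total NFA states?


Syntax tree has 2 char leaf(s), 1 union(s), 1 star(s)
chars contribute 2×2 = 4; each union adds +2; each star adds +2
Total: 4 + 2 + 2 = 8 states


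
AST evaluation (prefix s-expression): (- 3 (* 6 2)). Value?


Evaluate inner: (* 6 2) = 12
Evaluate root: (- 3 12) = -9
Result: -9


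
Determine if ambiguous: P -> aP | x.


right-linear, alternatives start with distinct terminals 'a' vs 'x': unique leftmost derivation
Unambiguous


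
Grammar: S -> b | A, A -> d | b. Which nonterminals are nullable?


A nonterminal is nullable iff some alternative derives ε (directly, or every symbol in it is nullable)
Nullable: {}


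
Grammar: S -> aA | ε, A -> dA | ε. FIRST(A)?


Per alternative of A: FIRST(dA) = {d}; FIRST(ε) = {ε}
FIRST(A) = {d, ε}


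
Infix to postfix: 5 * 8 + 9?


Left to right (same or higher precedence on left)
Postfix: 5 8 * 9 +


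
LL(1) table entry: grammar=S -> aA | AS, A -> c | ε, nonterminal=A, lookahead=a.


For [A, a]: ε is nullable and 'a' ∈ FOLLOW(A)
Entry: A -> ε


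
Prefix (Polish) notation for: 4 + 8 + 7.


left-to-right (same/higher precedence on left): tree is (+ (+ 4 8) 7)
Prefix: + + 4 8 7


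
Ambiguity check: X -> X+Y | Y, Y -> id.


precedence layered via separate nonterminal Y: deterministic
Unambiguous


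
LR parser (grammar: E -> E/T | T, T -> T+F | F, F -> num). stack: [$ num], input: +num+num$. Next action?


'num' on top is the handle for F -> num
Action: reduce (F -> num)


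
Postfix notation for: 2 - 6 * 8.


* has higher precedence, evaluate 6*8 first
Postfix: 2 6 8 * -


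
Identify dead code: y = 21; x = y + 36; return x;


y is read by x's definition; x is returned
No dead code


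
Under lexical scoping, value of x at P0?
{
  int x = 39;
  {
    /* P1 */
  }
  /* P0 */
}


x declared in the same block as P0
x = 39


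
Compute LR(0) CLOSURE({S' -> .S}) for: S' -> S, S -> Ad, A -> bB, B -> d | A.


Start: S' -> .S
For each item with dot before a nonterminal B, add B -> .γ for every B-production
Closure: [S' -> .S, S -> .Ad, A -> .bB]


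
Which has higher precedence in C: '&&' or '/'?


'/' is multiplicative (level 10); '&&' is logical AND (level 2)
Higher level binds tighter
'/' has higher precedence than '&&'


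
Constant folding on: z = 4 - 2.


4 - 2 = 2 at compile time
Optimized: z = 2


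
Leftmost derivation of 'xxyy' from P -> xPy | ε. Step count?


Derivation: P => xPy => xxPyy => xxyy
Steps: 3


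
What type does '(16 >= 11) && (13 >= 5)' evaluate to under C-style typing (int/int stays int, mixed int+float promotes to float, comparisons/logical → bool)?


Operand types: bool && bool
Rule: logical operators take bool operands and yield bool
Result type: bool


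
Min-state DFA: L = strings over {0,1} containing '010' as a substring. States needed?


KMP-style automaton: 3 progress states + 1 absorbing accept = 4
Minimal DFA: 4 states


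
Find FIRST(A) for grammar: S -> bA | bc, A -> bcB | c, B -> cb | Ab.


Per alternative of A: FIRST(bcB) = {b}; FIRST(c) = {c}
FIRST(A) = {b, c}


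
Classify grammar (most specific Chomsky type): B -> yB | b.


Right-linear: every RHS is a terminal or a terminal followed by one nonterminal
Classification: Type 3 (Regular)


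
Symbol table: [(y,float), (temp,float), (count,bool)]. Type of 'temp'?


Lookup 'temp' → type float


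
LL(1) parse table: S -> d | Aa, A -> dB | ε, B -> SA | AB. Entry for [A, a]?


For [A, a]: ε is nullable and 'a' ∈ FOLLOW(A)
Entry: A -> ε


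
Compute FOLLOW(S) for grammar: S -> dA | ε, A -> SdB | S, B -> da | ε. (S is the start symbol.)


$ ∈ FOLLOW(S). For each A -> αBβ: add FIRST(β)\{ε} to FOLLOW(B); if β nullable, add FOLLOW(A).
FOLLOW(S) = {$, d}


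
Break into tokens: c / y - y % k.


Scan left to right, longest-match per lexeme
Tokens: ID(c), OP(/), ID(y), OP(-), ID(y), OP(%), ID(k)


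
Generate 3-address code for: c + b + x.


Break into single-operator statements:
t1 = c + b
t2 = t1 + x


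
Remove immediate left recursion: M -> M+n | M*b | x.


Left-recursive alternatives: M+n, M*b; non-recursive: x
Introduce M': M -> xM', M' -> +nM' | *bM' | ε


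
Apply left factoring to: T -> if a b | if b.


Common prefix: 'if'
Factored: T -> if T', T' -> a b | b


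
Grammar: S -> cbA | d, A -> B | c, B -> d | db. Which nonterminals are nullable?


A nonterminal is nullable iff some alternative derives ε (directly, or every symbol in it is nullable)
Nullable: {}


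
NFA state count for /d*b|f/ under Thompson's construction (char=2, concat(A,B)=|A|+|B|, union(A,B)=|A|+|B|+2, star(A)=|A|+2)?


Syntax tree has 3 char leaf(s), 1 union(s), 1 star(s)
chars contribute 3×2 = 6; each union adds +2; each star adds +2
Total: 6 + 2 + 2 = 10 states


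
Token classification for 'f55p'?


Pattern: letter/underscore followed by alphanumerics, not a keyword
Type: IDENTIFIER


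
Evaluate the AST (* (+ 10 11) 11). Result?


Evaluate inner: (+ 10 11) = 21
Evaluate root: (* 21 11) = 231
Result: 231


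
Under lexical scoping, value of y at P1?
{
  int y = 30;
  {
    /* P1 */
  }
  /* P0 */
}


P1's block does not declare y; resolves to the enclosing declaration at depth 0
y = 30


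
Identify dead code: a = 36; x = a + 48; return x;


a is read by x's definition; x is returned
No dead code


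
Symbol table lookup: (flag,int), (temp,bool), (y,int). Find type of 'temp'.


Lookup 'temp' → type bool


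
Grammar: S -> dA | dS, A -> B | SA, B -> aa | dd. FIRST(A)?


Per alternative of A: FIRST(B) = {a, d}; FIRST(SA) = {d}
FIRST(A) = {a, d}


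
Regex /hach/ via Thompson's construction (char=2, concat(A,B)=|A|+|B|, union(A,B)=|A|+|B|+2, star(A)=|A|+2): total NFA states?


Syntax tree has 4 char leaf(s), 0 union(s), 0 star(s)
chars contribute 4×2 = 8; each union adds +2; each star adds +2
Total: 8 + 0 + 0 = 8 states


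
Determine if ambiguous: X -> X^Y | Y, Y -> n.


precedence layered via separate nonterminal Y: deterministic
Unambiguous


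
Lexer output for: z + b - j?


Scan left to right, longest-match per lexeme
Tokens: ID(z), OP(+), ID(b), OP(-), ID(j)


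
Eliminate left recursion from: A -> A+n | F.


Left-recursive alternatives: A+n; non-recursive: F
Introduce A': A -> FA', A' -> +nA' | ε


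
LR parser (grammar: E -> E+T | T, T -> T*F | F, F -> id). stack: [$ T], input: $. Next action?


lookahead ∉ {*} so T won't extend; reduce E -> T
Action: reduce (E -> T)


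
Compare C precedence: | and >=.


'>=' is relational (level 7); '|' is bitwise OR (level 3)
Higher level binds tighter
'>=' has higher precedence than '|'


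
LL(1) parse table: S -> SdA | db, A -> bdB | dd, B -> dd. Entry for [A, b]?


For [A, b]: 'b' ∈ FIRST(bdB)
Entry: A -> bdB


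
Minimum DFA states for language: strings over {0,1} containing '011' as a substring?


KMP-style automaton: 3 progress states + 1 absorbing accept = 4
Minimal DFA: 4 states


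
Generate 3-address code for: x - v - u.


Break into single-operator statements:
t1 = x - v
t2 = t1 - u


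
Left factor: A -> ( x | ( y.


Common prefix: '('
Factored: A -> ( A', A' -> x | y


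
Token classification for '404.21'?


Pattern: digits with a decimal point
Type: FLOAT_LITERAL


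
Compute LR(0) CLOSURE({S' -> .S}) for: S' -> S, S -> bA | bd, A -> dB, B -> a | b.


Start: S' -> .S
For each item with dot before a nonterminal B, add B -> .γ for every B-production
Closure: [S' -> .S, S -> .bA, S -> .bd]


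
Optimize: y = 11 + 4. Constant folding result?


11 + 4 = 15 at compile time
Optimized: y = 15


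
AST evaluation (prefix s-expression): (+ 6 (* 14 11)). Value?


Evaluate inner: (* 14 11) = 154
Evaluate root: (+ 6 154) = 160
Result: 160


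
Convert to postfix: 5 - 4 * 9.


* has higher precedence, evaluate 4*9 first
Postfix: 5 4 9 * -


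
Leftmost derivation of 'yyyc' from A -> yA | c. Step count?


Derivation: A => yA => yyA => yyyA => yyyc
Steps: 4


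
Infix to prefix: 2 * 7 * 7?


left-to-right (same/higher precedence on left): tree is (* (* 2 7) 7)
Prefix: * * 2 7 7


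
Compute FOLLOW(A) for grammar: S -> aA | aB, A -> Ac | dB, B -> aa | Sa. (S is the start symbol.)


$ ∈ FOLLOW(S). For each A -> αBβ: add FIRST(β)\{ε} to FOLLOW(B); if β nullable, add FOLLOW(A).
FOLLOW(A) = {$, a, c}


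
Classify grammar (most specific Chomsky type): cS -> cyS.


LHS has context (more than one symbol) and |LHS| ≤ |RHS|
Classification: Type 1 (Context-Sensitive)


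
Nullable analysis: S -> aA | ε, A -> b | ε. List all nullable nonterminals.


A nonterminal is nullable iff some alternative derives ε (directly, or every symbol in it is nullable)
Nullable: {A, S}


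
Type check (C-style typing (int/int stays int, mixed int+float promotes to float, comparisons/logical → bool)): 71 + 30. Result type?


Operand types: int + int
Rule: mixed int/float promotes to float; int/int stays int
Result type: int


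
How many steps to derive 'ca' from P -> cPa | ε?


Derivation: P => cPa => ca
Steps: 2


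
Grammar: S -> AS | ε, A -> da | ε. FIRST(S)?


Per alternative of S: FIRST(AS) = {d, ε}; FIRST(ε) = {ε}
FIRST(S) = {d, ε}


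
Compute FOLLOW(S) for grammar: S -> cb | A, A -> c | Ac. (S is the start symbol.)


$ ∈ FOLLOW(S). For each A -> αBβ: add FIRST(β)\{ε} to FOLLOW(B); if β nullable, add FOLLOW(A).
FOLLOW(S) = {$}


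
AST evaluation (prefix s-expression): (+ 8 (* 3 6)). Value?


Evaluate inner: (* 3 6) = 18
Evaluate root: (+ 8 18) = 26
Result: 26


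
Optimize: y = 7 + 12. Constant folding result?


7 + 12 = 19 at compile time
Optimized: y = 19


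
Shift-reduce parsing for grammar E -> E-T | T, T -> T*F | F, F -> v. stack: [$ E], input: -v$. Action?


shift '-' to continue E -> E-T
Action: shift


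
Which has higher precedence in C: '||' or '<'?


'<' is relational (level 7); '||' is logical OR (level 1)
Higher level binds tighter
'<' has higher precedence than '||'


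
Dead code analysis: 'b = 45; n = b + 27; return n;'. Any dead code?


b is read by n's definition; n is returned
No dead code


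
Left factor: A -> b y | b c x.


Common prefix: 'b'
Factored: A -> b A', A' -> y | c x


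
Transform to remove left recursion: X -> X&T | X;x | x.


Left-recursive alternatives: X&T, X;x; non-recursive: x
Introduce X': X -> xX', X' -> &TX' | ;xX' | ε


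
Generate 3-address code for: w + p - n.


Break into single-operator statements:
t1 = w + p
t2 = t1 - n


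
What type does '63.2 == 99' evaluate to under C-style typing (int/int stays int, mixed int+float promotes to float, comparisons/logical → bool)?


Operand types: float == int
Rule: comparison yields bool
Result type: bool


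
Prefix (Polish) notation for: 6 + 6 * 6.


'*' binds tighter: tree is (+ 6 (* 6 6))
Prefix: + 6 * 6 6


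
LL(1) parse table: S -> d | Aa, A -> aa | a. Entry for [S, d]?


For [S, d]: 'd' ∈ FIRST(d)
Entry: S -> d


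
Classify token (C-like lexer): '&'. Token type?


Pattern: operator symbol
Type: OPERATOR


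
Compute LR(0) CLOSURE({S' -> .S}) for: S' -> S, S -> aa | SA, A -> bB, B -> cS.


Start: S' -> .S
For each item with dot before a nonterminal B, add B -> .γ for every B-production
Closure: [S' -> .S, S -> .aa, S -> .SA]


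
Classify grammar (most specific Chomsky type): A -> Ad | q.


Left-linear: every RHS is a terminal or one nonterminal followed by a terminal
Classification: Type 3 (Regular)


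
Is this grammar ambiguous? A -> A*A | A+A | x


'x*x+x' has two parse trees (no precedence encoded between * and +)
Ambiguous


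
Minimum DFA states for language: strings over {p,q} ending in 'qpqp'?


Track the longest suffix of input matching a prefix of 'qpqp': 5 classes (prefixes of length 0..4)
Minimal DFA: 5 states


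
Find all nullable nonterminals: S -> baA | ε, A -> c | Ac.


A nonterminal is nullable iff some alternative derives ε (directly, or every symbol in it is nullable)
Nullable: {S}


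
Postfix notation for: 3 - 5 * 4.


* has higher precedence, evaluate 5*4 first
Postfix: 3 5 4 * -


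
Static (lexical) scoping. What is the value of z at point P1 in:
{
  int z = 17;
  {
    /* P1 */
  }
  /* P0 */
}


P1's block does not declare z; resolves to the enclosing declaration at depth 0
z = 17


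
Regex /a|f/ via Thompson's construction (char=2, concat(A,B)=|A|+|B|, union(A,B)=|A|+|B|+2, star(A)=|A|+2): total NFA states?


Syntax tree has 2 char leaf(s), 1 union(s), 0 star(s)
chars contribute 2×2 = 4; each union adds +2; each star adds +2
Total: 4 + 2 + 0 = 6 states


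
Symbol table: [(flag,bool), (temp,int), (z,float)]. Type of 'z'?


Lookup 'z' → type float


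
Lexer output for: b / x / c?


Scan left to right, longest-match per lexeme
Tokens: ID(b), OP(/), ID(x), OP(/), ID(c)


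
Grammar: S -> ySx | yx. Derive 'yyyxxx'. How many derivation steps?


Derivation: S => ySx => yySxx => yyyxxx
Steps: 3


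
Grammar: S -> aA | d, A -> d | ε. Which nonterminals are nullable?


A nonterminal is nullable iff some alternative derives ε (directly, or every symbol in it is nullable)
Nullable: {A}


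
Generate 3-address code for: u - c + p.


Break into single-operator statements:
t1 = u - c
t2 = t1 + p


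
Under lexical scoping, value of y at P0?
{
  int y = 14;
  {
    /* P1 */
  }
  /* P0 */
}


y declared in the same block as P0
y = 14


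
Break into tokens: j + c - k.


Scan left to right, longest-match per lexeme
Tokens: ID(j), OP(+), ID(c), OP(-), ID(k)


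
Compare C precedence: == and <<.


'<<' is shift (level 8); '==' is equality (level 6)
Higher level binds tighter
'<<' has higher precedence than '=='


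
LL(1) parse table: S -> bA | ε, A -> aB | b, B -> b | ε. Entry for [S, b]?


For [S, b]: 'b' ∈ FIRST(bA)
Entry: S -> bA


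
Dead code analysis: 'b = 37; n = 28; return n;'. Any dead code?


b is assigned but never read
Dead: 'b = 37'


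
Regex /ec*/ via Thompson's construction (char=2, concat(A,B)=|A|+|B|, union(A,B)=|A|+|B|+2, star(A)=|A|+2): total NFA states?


Syntax tree has 2 char leaf(s), 0 union(s), 1 star(s)
chars contribute 2×2 = 4; each union adds +2; each star adds +2
Total: 4 + 0 + 2 = 6 states


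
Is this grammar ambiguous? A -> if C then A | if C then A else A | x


dangling else: 'if C then if C then x else x' parses two ways
Ambiguous


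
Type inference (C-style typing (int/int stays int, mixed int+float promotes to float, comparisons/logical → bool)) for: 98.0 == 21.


Operand types: float == int
Rule: comparison yields bool
Result type: bool


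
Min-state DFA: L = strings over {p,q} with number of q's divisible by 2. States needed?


Track (count of q) mod 2: states 0..1, accept at 0
Minimal DFA: 2 states


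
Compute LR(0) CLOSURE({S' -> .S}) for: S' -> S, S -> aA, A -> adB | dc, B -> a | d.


Start: S' -> .S
For each item with dot before a nonterminal B, add B -> .γ for every B-production
Closure: [S' -> .S, S -> .aA]


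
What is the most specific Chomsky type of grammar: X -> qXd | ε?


Single nonterminal LHS, but q^n d^n is not regular
Classification: Type 2 (Context-Free)


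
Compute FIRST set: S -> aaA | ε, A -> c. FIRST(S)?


Per alternative of S: FIRST(aaA) = {a}; FIRST(ε) = {ε}
FIRST(S) = {a, ε}


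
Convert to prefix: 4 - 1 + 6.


left-to-right (same/higher precedence on left): tree is (+ (- 4 1) 6)
Prefix: + - 4 1 6


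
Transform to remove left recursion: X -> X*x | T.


Left-recursive alternatives: X*x; non-recursive: T
Introduce X': X -> TX', X' -> *xX' | ε


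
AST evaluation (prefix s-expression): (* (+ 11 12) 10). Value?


Evaluate inner: (+ 11 12) = 23
Evaluate root: (* 23 10) = 230
Result: 230


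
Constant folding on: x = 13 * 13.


13 * 13 = 169 at compile time
Optimized: x = 169


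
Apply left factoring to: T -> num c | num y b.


Common prefix: 'num'
Factored: T -> num T', T' -> c | y b


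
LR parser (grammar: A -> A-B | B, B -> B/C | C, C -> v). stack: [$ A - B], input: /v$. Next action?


'/' can extend B; shift to build B -> B/C
Action: shift


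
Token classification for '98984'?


Pattern: digits only
Type: INTEGER_LITERAL


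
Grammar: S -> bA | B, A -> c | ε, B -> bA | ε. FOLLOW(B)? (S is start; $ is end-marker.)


$ ∈ FOLLOW(S). For each A -> αBβ: add FIRST(β)\{ε} to FOLLOW(B); if β nullable, add FOLLOW(A).
FOLLOW(B) = {$}


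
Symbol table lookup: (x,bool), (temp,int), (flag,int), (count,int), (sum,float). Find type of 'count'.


Lookup 'count' → type int


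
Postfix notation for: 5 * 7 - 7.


Left to right (same or higher precedence on left)
Postfix: 5 7 * 7 -


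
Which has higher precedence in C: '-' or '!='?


'-' is additive (level 9); '!=' is equality (level 6)
Higher level binds tighter
'-' has higher precedence than '!='


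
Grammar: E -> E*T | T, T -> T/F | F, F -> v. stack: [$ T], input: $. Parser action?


lookahead ∉ {/} so T won't extend; reduce E -> T
Action: reduce (E -> T)


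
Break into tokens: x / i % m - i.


Scan left to right, longest-match per lexeme
Tokens: ID(x), OP(/), ID(i), OP(%), ID(m), OP(-), ID(i)


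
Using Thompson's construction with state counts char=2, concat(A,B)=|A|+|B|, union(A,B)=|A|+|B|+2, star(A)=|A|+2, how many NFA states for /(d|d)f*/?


Syntax tree has 3 char leaf(s), 1 union(s), 1 star(s)
chars contribute 3×2 = 6; each union adds +2; each star adds +2
Total: 6 + 2 + 2 = 10 states


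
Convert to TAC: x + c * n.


Break into single-operator statements:
t1 = c * n
t2 = x + t1


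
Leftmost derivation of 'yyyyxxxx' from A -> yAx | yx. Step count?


Derivation: A => yAx => yyAxx => yyyAxxx => yyyyxxxx
Steps: 4


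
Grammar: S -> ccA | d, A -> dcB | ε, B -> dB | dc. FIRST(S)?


Per alternative of S: FIRST(ccA) = {c}; FIRST(d) = {d}
FIRST(S) = {c, d}


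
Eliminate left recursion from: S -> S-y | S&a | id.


Left-recursive alternatives: S-y, S&a; non-recursive: id
Introduce S': S -> idS', S' -> -yS' | &aS' | ε


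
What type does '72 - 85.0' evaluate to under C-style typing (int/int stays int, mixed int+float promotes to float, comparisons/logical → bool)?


Operand types: int - float
Rule: mixed int/float promotes to float; int/int stays int
Result type: float


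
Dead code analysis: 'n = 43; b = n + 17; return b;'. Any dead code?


n is read by b's definition; b is returned
No dead code


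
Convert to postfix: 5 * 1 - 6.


Left to right (same or higher precedence on left)
Postfix: 5 1 * 6 -


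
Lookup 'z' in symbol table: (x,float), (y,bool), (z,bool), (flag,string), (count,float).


Lookup 'z' → type bool


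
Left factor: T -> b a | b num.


Common prefix: 'b'
Factored: T -> b T', T' -> a | num


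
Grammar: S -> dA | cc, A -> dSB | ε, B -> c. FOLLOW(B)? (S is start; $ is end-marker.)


$ ∈ FOLLOW(S). For each A -> αBβ: add FIRST(β)\{ε} to FOLLOW(B); if β nullable, add FOLLOW(A).
FOLLOW(B) = {$, c}


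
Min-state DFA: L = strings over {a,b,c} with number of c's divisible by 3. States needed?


Track (count of c) mod 3: states 0..2, accept at 0
Minimal DFA: 3 states


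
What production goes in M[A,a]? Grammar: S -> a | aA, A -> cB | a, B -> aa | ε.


For [A, a]: 'a' ∈ FIRST(a)
Entry: A -> a


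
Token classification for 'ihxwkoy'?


Pattern: letter/underscore followed by alphanumerics, not a keyword
Type: IDENTIFIER


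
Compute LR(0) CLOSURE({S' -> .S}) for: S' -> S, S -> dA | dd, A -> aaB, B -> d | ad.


Start: S' -> .S
For each item with dot before a nonterminal B, add B -> .γ for every B-production
Closure: [S' -> .S, S -> .dA, S -> .dd]


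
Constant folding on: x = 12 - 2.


12 - 2 = 10 at compile time
Optimized: x = 10


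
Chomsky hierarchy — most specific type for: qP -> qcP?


LHS has context (more than one symbol) and |LHS| ≤ |RHS|
Classification: Type 1 (Context-Sensitive)


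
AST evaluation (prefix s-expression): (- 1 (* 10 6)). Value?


Evaluate inner: (* 10 6) = 60
Evaluate root: (- 1 60) = -59
Result: -59


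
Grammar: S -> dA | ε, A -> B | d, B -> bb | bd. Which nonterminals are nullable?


A nonterminal is nullable iff some alternative derives ε (directly, or every symbol in it is nullable)
Nullable: {S}


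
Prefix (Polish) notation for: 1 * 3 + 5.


left-to-right (same/higher precedence on left): tree is (+ (* 1 3) 5)
Prefix: + * 1 3 5


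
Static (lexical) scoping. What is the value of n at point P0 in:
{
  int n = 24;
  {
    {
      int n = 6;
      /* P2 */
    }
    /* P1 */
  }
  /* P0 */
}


n declared in the same block as P0
n = 24


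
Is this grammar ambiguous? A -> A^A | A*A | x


'x^x*x' has two parse trees (no precedence encoded between ^ and *)
Ambiguous


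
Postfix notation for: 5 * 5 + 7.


Left to right (same or higher precedence on left)
Postfix: 5 5 * 7 +


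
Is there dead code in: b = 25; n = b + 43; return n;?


b is read by n's definition; n is returned
No dead code


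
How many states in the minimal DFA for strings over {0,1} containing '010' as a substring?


KMP-style automaton: 3 progress states + 1 absorbing accept = 4
Minimal DFA: 4 states


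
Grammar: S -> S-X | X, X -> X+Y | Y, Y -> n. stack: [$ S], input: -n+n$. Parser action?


shift '-' to continue S -> S-X
Action: shift


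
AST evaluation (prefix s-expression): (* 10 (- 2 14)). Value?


Evaluate inner: (- 2 14) = -12
Evaluate root: (* 10 -12) = -120
Result: -120


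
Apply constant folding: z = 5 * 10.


5 * 10 = 50 at compile time
Optimized: z = 50


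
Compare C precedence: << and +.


'+' is additive (level 9); '<<' is shift (level 8)
Higher level binds tighter
'+' has higher precedence than '<<'


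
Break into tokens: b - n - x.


Scan left to right, longest-match per lexeme
Tokens: ID(b), OP(-), ID(n), OP(-), ID(x)


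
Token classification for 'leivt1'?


Pattern: letter/underscore followed by alphanumerics, not a keyword
Type: IDENTIFIER


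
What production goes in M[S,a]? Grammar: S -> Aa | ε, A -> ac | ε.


For [S, a]: 'a' ∈ FIRST(Aa)
Entry: S -> Aa


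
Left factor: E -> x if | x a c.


Common prefix: 'x'
Factored: E -> x E', E' -> if | a c


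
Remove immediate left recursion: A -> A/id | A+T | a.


Left-recursive alternatives: A/id, A+T; non-recursive: a
Introduce A': A -> aA', A' -> /idA' | +TA' | ε


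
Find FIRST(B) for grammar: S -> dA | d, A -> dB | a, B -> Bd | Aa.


Per alternative of B: FIRST(Bd) = {a, d}; FIRST(Aa) = {a, d}
FIRST(B) = {a, d}


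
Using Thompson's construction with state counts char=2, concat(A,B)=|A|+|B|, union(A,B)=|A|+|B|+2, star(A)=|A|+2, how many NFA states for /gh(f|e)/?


Syntax tree has 4 char leaf(s), 1 union(s), 0 star(s)
chars contribute 4×2 = 8; each union adds +2; each star adds +2
Total: 8 + 2 + 0 = 10 states


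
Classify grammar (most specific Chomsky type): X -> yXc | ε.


Single nonterminal LHS, but y^n c^n is not regular
Classification: Type 2 (Context-Free)


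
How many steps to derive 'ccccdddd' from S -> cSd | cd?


Derivation: S => cSd => ccSdd => cccSddd => ccccdddd
Steps: 4


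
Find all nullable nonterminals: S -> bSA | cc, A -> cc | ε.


A nonterminal is nullable iff some alternative derives ε (directly, or every symbol in it is nullable)
Nullable: {A}


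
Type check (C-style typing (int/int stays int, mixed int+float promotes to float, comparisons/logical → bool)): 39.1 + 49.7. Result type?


Operand types: float + float
Rule: mixed int/float promotes to float; int/int stays int
Result type: float


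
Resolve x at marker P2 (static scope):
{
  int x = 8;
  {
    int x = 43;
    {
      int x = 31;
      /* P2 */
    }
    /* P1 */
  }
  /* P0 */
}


x declared in the same block as P2
x = 31


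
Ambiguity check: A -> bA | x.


right-linear, alternatives start with distinct terminals 'b' vs 'x': unique leftmost derivation
Unambiguous


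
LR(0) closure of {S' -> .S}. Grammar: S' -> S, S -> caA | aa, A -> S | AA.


Start: S' -> .S
For each item with dot before a nonterminal B, add B -> .γ for every B-production
Closure: [S' -> .S, S -> .caA, S -> .aa]


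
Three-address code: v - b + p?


Break into single-operator statements:
t1 = v - b
t2 = t1 + p


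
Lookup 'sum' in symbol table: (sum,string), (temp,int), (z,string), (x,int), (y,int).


Lookup 'sum' → type string


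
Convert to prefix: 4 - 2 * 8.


'*' binds tighter: tree is (- 4 (* 2 8))
Prefix: - 4 * 2 8


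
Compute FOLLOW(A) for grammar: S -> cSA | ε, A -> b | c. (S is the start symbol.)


$ ∈ FOLLOW(S). For each A -> αBβ: add FIRST(β)\{ε} to FOLLOW(B); if β nullable, add FOLLOW(A).
FOLLOW(A) = {$, b, c}


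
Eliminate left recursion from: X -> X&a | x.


Left-recursive alternatives: X&a; non-recursive: x
Introduce X': X -> xX', X' -> &aX' | ε


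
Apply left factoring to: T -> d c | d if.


Common prefix: 'd'
Factored: T -> d T', T' -> c | if


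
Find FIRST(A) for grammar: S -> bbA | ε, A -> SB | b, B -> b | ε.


Per alternative of A: FIRST(SB) = {b, ε}; FIRST(b) = {b}
FIRST(A) = {b, ε}


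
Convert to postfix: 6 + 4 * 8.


* has higher precedence, evaluate 4*8 first
Postfix: 6 4 8 * +


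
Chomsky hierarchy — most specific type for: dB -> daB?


LHS has context (more than one symbol) and |LHS| ≤ |RHS|
Classification: Type 1 (Context-Sensitive)


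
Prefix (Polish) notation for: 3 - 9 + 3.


left-to-right (same/higher precedence on left): tree is (+ (- 3 9) 3)
Prefix: + - 3 9 3


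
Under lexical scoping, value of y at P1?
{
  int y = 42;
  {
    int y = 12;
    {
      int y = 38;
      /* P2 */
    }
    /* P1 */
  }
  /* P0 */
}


y declared in the same block as P1
y = 12


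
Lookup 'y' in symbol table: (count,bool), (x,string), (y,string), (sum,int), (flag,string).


Lookup 'y' → type string


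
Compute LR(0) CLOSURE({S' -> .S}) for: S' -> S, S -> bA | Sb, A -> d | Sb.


Start: S' -> .S
For each item with dot before a nonterminal B, add B -> .γ for every B-production
Closure: [S' -> .S, S -> .bA, S -> .Sb]


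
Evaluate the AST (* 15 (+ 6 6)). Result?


Evaluate inner: (+ 6 6) = 12
Evaluate root: (* 15 12) = 180
Result: 180


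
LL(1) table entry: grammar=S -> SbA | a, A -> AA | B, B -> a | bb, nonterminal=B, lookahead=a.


For [B, a]: 'a' ∈ FIRST(a)
Entry: B -> a


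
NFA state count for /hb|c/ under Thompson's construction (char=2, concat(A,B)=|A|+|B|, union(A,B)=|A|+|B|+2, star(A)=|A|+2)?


Syntax tree has 3 char leaf(s), 1 union(s), 0 star(s)
chars contribute 3×2 = 6; each union adds +2; each star adds +2
Total: 6 + 2 + 0 = 8 states


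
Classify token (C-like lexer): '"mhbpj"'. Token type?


Pattern: double-quoted sequence
Type: STRING_LITERAL


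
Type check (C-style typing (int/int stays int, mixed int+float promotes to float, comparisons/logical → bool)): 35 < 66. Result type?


Operand types: int < int
Rule: comparison yields bool
Result type: bool


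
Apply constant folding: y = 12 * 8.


12 * 8 = 96 at compile time
Optimized: y = 96


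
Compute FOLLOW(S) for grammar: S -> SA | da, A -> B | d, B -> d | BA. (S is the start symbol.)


$ ∈ FOLLOW(S). For each A -> αBβ: add FIRST(β)\{ε} to FOLLOW(B); if β nullable, add FOLLOW(A).
FOLLOW(S) = {$, d}


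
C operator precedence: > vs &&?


'>' is relational (level 7); '&&' is logical AND (level 2)
Higher level binds tighter
'>' has higher precedence than '&&'


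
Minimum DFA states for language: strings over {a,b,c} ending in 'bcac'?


Track the longest suffix of input matching a prefix of 'bcac': 5 classes (prefixes of length 0..4)
Minimal DFA: 5 states


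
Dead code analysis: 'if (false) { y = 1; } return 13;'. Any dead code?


condition is constant false, so the whole block is unreachable
Dead: 'if (false) { y = 1; }'


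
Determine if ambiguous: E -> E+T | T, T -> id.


precedence layered via separate nonterminal T: deterministic
Unambiguous


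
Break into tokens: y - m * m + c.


Scan left to right, longest-match per lexeme
Tokens: ID(y), OP(-), ID(m), OP(*), ID(m), OP(+), ID(c)


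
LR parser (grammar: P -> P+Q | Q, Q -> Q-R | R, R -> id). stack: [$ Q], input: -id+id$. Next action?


shift '-' to continue Q -> Q-R
Action: shift


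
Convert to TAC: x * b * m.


Break into single-operator statements:
t1 = x * b
t2 = t1 * m


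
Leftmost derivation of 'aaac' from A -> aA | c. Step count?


Derivation: A => aA => aaA => aaaA => aaac
Steps: 4


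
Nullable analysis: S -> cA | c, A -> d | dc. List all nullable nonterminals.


A nonterminal is nullable iff some alternative derives ε (directly, or every symbol in it is nullable)
Nullable: {}


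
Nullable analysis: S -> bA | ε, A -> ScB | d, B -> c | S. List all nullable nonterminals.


A nonterminal is nullable iff some alternative derives ε (directly, or every symbol in it is nullable)
Nullable: {B, S}


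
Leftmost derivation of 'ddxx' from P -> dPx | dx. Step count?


Derivation: P => dPx => ddxx
Steps: 2


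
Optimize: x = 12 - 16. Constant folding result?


12 - 16 = -4 at compile time
Optimized: x = -4


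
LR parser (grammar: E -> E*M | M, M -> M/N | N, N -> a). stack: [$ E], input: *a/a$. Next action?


shift '*' to continue E -> E*M
Action: shift


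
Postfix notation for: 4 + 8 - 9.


Left to right (same or higher precedence on left)
Postfix: 4 8 + 9 -


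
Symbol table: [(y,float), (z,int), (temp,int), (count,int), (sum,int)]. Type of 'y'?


Lookup 'y' → type float


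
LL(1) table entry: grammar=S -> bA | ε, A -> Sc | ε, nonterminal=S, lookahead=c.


For [S, c]: ε is nullable and 'c' ∈ FOLLOW(S)
Entry: S -> ε


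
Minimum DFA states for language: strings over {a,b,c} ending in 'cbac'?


Track the longest suffix of input matching a prefix of 'cbac': 5 classes (prefixes of length 0..4)
Minimal DFA: 5 states


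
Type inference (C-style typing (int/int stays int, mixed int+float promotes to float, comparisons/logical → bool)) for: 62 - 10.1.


Operand types: int - float
Rule: mixed int/float promotes to float; int/int stays int
Result type: float


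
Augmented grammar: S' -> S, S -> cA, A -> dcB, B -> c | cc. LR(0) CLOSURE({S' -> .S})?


Start: S' -> .S
For each item with dot before a nonterminal B, add B -> .γ for every B-production
Closure: [S' -> .S, S -> .cA]


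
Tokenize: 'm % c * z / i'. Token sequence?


Scan left to right, longest-match per lexeme
Tokens: ID(m), OP(%), ID(c), OP(*), ID(z), OP(/), ID(i)


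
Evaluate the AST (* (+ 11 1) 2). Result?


Evaluate inner: (+ 11 1) = 12
Evaluate root: (* 12 2) = 24
Result: 24


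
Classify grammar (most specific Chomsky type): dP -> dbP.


LHS has context (more than one symbol) and |LHS| ≤ |RHS|
Classification: Type 1 (Context-Sensitive)


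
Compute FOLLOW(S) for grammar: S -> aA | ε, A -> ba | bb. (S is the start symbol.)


$ ∈ FOLLOW(S). For each A -> αBβ: add FIRST(β)\{ε} to FOLLOW(B); if β nullable, add FOLLOW(A).
FOLLOW(S) = {$}


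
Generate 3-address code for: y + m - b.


Break into single-operator statements:
t1 = y + m
t2 = t1 - b


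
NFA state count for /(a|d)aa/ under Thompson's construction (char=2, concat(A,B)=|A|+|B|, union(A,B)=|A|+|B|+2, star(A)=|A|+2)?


Syntax tree has 4 char leaf(s), 1 union(s), 0 star(s)
chars contribute 4×2 = 8; each union adds +2; each star adds +2
Total: 8 + 2 + 0 = 10 states


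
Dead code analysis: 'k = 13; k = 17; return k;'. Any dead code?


first assignment to k is overwritten before any read
Dead: 'k = 13'


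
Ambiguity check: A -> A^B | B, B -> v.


precedence layered via separate nonterminal B: deterministic
Unambiguous
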